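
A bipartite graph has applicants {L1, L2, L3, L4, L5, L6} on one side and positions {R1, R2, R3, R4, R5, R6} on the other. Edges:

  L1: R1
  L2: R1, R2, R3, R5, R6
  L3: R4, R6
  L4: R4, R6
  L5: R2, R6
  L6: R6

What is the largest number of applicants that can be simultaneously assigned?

5

Unit-capacity flow: source→left, listed edges, right→sink; max matching = max flow.
Augmenting path L1→R1 (+1); matched 1.
Augmenting path L2→R2 (+1); matched 2.
Augmenting path L3→R4 (+1); matched 3.
Augmenting path L4→R6 (+1); matched 4.
Augmenting path L5→R2→L2→R3 (+1); matched 5.
No augmenting path remains; maximum matching = 5.
König certificate: {L1, L2, L5, R4, R6} is a vertex cover of size 5 (every listed pair touches it), so no matching can be larger.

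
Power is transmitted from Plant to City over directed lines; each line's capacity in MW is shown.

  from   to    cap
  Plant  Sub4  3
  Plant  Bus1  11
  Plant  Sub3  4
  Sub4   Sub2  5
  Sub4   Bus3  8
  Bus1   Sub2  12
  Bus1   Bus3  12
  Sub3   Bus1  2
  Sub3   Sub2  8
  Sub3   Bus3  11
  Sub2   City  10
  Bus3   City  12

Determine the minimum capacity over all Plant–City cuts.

18

Augment Plant→Sub4→Sub2→City: bottleneck 3, flow now 3.
Augment Plant→Bus1→Sub2→City: bottleneck 7, flow now 10.
Augment Plant→Bus1→Bus3→City: bottleneck 4, flow now 14.
Augment Plant→Sub3→Bus3→City: bottleneck 4, flow now 18.
No augmenting path remains; maximum flow = 18.
By max-flow min-cut, the minimum cut capacity equals the max flow.
In the residual graph, reachable from Plant: {Plant}.
Min-cut edges: Plant→Sub4 (3), Plant→Bus1 (11), Plant→Sub3 (4); capacity 3 + 11 + 4 = 18.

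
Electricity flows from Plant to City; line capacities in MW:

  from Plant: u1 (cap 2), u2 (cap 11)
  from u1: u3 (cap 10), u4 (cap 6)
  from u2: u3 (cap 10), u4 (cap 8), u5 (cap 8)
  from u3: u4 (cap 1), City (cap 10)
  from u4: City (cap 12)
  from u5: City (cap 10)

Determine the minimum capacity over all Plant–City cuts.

13

Augment Plant→u1→u3→City: bottleneck 2, flow now 2.
Augment Plant→u2→u3→City: bottleneck 8, flow now 10.
Augment Plant→u2→u4→City: bottleneck 3, flow now 13.
No augmenting path remains; maximum flow = 13.
By max-flow min-cut, the minimum cut capacity equals the max flow.
In the residual graph, reachable from Plant: {Plant}.
Min-cut edges: Plant→u1 (2), Plant→u2 (11); capacity 2 + 11 = 13.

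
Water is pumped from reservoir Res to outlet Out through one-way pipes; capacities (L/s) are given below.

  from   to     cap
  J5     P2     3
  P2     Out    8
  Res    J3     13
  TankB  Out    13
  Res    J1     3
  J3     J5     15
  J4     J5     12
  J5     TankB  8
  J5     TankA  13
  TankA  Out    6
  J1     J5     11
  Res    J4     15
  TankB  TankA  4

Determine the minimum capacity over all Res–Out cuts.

Augment Res→J4→J5→TankB→Out: bottleneck 8, flow now 8.
Augment Res→J4→J5→TankA→Out: bottleneck 4, flow now 12.
Augment Res→J3→J5→TankA→Out: bottleneck 2, flow now 14.
Augment Res→J3→J5→P2→Out: bottleneck 3, flow now 17.
No augmenting path remains; maximum flow = 17.
By max-flow min-cut, the minimum cut capacity equals the max flow.
In the residual graph, reachable from Res: {Res, J4, J3, J1, J5, TankA}.
Min-cut edges: J5→TankB (8), J5→P2 (3), TankA→Out (6); capacity 8 + 3 + 6 = 17.

17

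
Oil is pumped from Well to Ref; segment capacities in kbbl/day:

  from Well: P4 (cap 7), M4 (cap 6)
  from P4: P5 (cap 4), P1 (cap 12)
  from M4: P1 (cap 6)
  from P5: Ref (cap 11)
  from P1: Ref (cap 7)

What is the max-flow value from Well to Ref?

11

Augment Well→P4→P5→Ref: bottleneck 4, flow now 4.
Augment Well→P4→P1→Ref: bottleneck 3, flow now 7.
Augment Well→M4→P1→Ref: bottleneck 4, flow now 11.
No augmenting path remains; maximum flow = 11.
In the residual graph, reachable from Well: {Well, P4, M4, P1}.
Min-cut edges: P4→P5 (4), P1→Ref (7); capacity 4 + 7 = 11.
This cut is saturated, so no flow can exceed 11.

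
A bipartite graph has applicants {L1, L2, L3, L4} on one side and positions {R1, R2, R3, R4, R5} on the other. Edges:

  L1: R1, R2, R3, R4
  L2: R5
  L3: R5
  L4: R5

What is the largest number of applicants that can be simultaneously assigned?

Unit-capacity flow: source→left, listed edges, right→sink; max matching = max flow.
Augmenting path L1→R1 (+1); matched 1.
Augmenting path L2→R5 (+1); matched 2.
No augmenting path remains; maximum matching = 2.
König certificate: {L1, R5} is a vertex cover of size 2 (every listed pair touches it), so no matching can be larger.

2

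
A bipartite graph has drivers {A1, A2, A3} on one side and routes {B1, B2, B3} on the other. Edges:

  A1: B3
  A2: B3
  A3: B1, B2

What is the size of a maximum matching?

2

Unit-capacity flow: source→left, listed edges, right→sink; max matching = max flow.
Augmenting path A1→B3 (+1); matched 1.
Augmenting path A3→B1 (+1); matched 2.
No augmenting path remains; maximum matching = 2.
König certificate: {A3, B3} is a vertex cover of size 2 (every listed pair touches it), so no matching can be larger.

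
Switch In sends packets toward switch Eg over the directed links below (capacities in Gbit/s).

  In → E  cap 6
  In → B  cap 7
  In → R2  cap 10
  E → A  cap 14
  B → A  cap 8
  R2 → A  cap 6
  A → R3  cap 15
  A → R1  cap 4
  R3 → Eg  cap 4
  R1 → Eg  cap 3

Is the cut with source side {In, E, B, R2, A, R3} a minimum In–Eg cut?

No — its capacity is 8, but the minimum cut has capacity 7.

Given cut capacity: 4 + 4 = 8.
Augment In→E→A→R3→Eg: bottleneck 4, flow now 4.
Augment In→E→A→R1→Eg: bottleneck 2, flow now 6.
Augment In→B→A→R1→Eg: bottleneck 1, flow now 7.
No augmenting path remains; maximum flow = 7.
In the residual graph, reachable from In: {In, E, B, R2, A, R3, R1}.
Min-cut edges: R3→Eg (4), R1→Eg (3); capacity 4 + 3 = 7.
Cut capacity 8 exceeds the max flow 7, so it is not minimum.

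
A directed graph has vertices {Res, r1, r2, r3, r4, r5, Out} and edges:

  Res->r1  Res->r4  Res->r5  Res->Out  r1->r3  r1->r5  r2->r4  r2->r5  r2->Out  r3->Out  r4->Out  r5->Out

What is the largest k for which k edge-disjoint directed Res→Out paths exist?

4

Assign every edge capacity 1; by Menger, the answer equals the max flow.
Path Res→Out (+1); total 1.
Path Res→r4→Out (+1); total 2.
Path Res→r5→Out (+1); total 3.
Path Res→r1→r3→Out (+1); total 4.
No residual Res→Out path; max flow = 4.
Certifying cut of size 4: {Res→Out, Res→r1, Res→r4, Res→r5}.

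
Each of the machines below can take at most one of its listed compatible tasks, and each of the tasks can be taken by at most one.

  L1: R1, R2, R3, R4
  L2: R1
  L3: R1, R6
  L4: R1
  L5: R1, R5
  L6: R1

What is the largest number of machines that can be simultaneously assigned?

Unit-capacity flow: source→left, listed edges, right→sink; max matching = max flow.
Augmenting path L1→R1 (+1); matched 1.
Augmenting path L3→R6 (+1); matched 2.
Augmenting path L5→R5 (+1); matched 3.
Augmenting path L2→R1→L1→R2 (+1); matched 4.
No augmenting path remains; maximum matching = 4.
König certificate: {L1, L3, L5, R1} is a vertex cover of size 4 (every listed pair touches it), so no matching can be larger.

4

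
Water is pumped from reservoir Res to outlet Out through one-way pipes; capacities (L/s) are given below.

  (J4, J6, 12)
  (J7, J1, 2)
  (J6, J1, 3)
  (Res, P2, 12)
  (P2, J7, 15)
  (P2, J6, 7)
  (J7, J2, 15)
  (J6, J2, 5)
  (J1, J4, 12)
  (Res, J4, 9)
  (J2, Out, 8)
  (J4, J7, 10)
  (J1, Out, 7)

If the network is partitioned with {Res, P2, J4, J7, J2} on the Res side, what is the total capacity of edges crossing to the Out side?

29

Edges leaving {Res, P2, J4, J7, J2}: P2→J6 (7), J4→J6 (12), J7→J1 (2), J2→Out (8).
Cut capacity = 7 + 12 + 2 + 8 = 29.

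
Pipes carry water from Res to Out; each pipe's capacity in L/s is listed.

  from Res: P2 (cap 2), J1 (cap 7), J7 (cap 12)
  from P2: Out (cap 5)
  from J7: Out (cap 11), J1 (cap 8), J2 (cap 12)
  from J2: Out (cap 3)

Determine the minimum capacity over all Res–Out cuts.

14

Augment Res→P2→Out: bottleneck 2, flow now 2.
Augment Res→J7→Out: bottleneck 11, flow now 13.
Augment Res→J7→J2→Out: bottleneck 1, flow now 14.
No augmenting path remains; maximum flow = 14.
By max-flow min-cut, the minimum cut capacity equals the max flow.
In the residual graph, reachable from Res: {Res, J1}.
Min-cut edges: Res→P2 (2), Res→J7 (12); capacity 2 + 12 = 14.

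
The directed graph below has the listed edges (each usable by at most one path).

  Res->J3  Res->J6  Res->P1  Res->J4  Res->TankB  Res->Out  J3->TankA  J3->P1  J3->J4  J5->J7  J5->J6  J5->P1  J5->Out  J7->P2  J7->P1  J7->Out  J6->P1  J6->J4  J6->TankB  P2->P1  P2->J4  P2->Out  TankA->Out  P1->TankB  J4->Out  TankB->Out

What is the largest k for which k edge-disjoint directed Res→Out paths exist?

4

Assign every edge capacity 1; by Menger, the answer equals the max flow.
Path Res→Out (+1); total 1.
Path Res→J4→Out (+1); total 2.
Path Res→TankB→Out (+1); total 3.
Path Res→J3→TankA→Out (+1); total 4.
No residual Res→Out path; max flow = 4.
Certifying cut of size 4: {J4→Out, Res→J3, Res→Out, TankB→Out}.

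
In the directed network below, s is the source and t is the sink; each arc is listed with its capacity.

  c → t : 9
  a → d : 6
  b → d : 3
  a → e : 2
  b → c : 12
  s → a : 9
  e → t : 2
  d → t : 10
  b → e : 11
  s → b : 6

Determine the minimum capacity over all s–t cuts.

Augment s→a→d→t: bottleneck 6, flow now 6.
Augment s→a→e→t: bottleneck 2, flow now 8.
Augment s→b→c→t: bottleneck 6, flow now 14.
No augmenting path remains; maximum flow = 14.
By max-flow min-cut, the minimum cut capacity equals the max flow.
In the residual graph, reachable from s: {s, a}.
Min-cut edges: s→b (6), a→d (6), a→e (2); capacity 6 + 6 + 2 = 14.

14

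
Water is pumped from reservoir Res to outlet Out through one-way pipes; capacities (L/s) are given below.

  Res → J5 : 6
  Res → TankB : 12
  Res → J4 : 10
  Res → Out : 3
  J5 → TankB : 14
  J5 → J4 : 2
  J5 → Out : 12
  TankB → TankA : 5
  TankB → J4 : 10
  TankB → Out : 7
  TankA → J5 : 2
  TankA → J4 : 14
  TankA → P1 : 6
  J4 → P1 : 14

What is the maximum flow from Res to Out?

Augment Res→Out: bottleneck 3, flow now 3.
Augment Res→J5→Out: bottleneck 6, flow now 9.
Augment Res→TankB→Out: bottleneck 7, flow now 16.
Augment Res→TankB→TankA→J5→Out: bottleneck 2, flow now 18.
No augmenting path remains; maximum flow = 18.
In the residual graph, reachable from Res: {Res, TankB, TankA, J4, P1}.
Min-cut edges: Res→J5 (6), Res→Out (3), TankB→Out (7), TankA→J5 (2); capacity 6 + 3 + 7 + 2 = 18.
This cut is saturated, so no flow can exceed 18.

18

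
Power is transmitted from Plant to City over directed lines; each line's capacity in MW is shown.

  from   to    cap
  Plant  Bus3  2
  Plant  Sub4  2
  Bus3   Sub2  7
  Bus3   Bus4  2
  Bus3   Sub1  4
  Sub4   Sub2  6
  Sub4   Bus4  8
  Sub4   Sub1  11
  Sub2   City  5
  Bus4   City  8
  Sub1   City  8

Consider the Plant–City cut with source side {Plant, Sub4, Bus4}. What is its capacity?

27

Edges leaving {Plant, Sub4, Bus4}: Plant→Bus3 (2), Sub4→Sub2 (6), Sub4→Sub1 (11), Bus4→City (8).
Cut capacity = 2 + 6 + 11 + 8 = 27.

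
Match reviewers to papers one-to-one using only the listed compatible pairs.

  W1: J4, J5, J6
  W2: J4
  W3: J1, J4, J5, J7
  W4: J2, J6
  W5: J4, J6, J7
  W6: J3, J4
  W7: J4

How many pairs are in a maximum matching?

Unit-capacity flow: source→left, listed edges, right→sink; max matching = max flow.
Augmenting path W1→J4 (+1); matched 1.
Augmenting path W3→J1 (+1); matched 2.
Augmenting path W4→J2 (+1); matched 3.
Augmenting path W5→J6 (+1); matched 4.
Augmenting path W6→J3 (+1); matched 5.
Augmenting path W2→J4→W1→J5 (+1); matched 6.
No augmenting path remains; maximum matching = 6.
König certificate: {W1, W3, W4, W5, W6, J4} is a vertex cover of size 6 (every listed pair touches it), so no matching can be larger.

6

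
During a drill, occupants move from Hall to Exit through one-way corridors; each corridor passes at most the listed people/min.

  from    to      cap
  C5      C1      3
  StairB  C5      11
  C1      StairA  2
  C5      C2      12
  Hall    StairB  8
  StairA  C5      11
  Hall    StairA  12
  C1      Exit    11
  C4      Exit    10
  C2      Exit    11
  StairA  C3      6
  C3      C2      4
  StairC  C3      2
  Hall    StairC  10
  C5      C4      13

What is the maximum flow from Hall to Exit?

22

Augment Hall→StairB→C5→C2→Exit: bottleneck 8, flow now 8.
Augment Hall→StairA→C5→C2→Exit: bottleneck 3, flow now 11.
Augment Hall→StairA→C5→C4→Exit: bottleneck 8, flow now 19.
Augment Hall→StairA→C3→C2→C5→C4→Exit: bottleneck 1, flow now 20. (uses reverse residual edge)
Augment Hall→StairC→C3→C2→C5→C4→Exit: bottleneck 1, flow now 21. (uses reverse residual edge)
Augment Hall→StairC→C3→C2→C5→C1→Exit: bottleneck 1, flow now 22. (uses reverse residual edge)
No augmenting path remains; maximum flow = 22.
In the residual graph, reachable from Hall: {Hall, StairC}.
Min-cut edges: Hall→StairB (8), Hall→StairA (12), StairC→C3 (2); capacity 8 + 12 + 2 = 22.
This cut is saturated, so no flow can exceed 22.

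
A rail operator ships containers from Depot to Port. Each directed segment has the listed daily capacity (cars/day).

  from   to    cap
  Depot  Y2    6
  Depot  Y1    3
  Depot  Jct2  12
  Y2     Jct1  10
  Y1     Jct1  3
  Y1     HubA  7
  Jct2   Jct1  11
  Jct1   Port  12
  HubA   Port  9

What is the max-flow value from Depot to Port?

15

Augment Depot→Y2→Jct1→Port: bottleneck 6, flow now 6.
Augment Depot→Y1→Jct1→Port: bottleneck 3, flow now 9.
Augment Depot→Jct2→Jct1→Port: bottleneck 3, flow now 12.
Augment Depot→Jct2→Jct1→Y1→HubA→Port: bottleneck 3, flow now 15. (uses reverse residual edge)
No augmenting path remains; maximum flow = 15.
In the residual graph, reachable from Depot: {Depot, Y2, Jct2, Jct1}.
Min-cut edges: Depot→Y1 (3), Jct1→Port (12); capacity 3 + 12 = 15.
This cut is saturated, so no flow can exceed 15.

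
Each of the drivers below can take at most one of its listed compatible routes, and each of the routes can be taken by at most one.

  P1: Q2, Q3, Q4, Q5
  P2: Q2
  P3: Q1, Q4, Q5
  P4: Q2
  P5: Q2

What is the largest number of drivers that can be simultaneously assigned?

Unit-capacity flow: source→left, listed edges, right→sink; max matching = max flow.
Augmenting path P1→Q2 (+1); matched 1.
Augmenting path P3→Q1 (+1); matched 2.
Augmenting path P2→Q2→P1→Q3 (+1); matched 3.
No augmenting path remains; maximum matching = 3.
König certificate: {P1, P3, Q2} is a vertex cover of size 3 (every listed pair touches it), so no matching can be larger.

3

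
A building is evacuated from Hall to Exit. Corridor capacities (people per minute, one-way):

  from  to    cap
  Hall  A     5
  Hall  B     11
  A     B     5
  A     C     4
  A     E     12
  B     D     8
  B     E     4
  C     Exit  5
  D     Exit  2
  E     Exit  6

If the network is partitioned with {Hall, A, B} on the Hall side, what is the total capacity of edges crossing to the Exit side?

Edges leaving {Hall, A, B}: A→C (4), A→E (12), B→D (8), B→E (4).
Cut capacity = 4 + 12 + 8 + 4 = 28.

28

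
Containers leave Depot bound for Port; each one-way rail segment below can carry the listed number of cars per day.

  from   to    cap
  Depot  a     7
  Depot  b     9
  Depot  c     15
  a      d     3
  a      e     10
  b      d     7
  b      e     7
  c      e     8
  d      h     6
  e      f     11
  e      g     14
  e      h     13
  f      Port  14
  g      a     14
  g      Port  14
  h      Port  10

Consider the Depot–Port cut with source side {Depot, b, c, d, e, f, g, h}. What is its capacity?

59

Edges leaving {Depot, b, c, d, e, f, g, h}: Depot→a (7), f→Port (14), g→a (14), g→Port (14), h→Port (10).
Cut capacity = 7 + 14 + 14 + 14 + 10 = 59.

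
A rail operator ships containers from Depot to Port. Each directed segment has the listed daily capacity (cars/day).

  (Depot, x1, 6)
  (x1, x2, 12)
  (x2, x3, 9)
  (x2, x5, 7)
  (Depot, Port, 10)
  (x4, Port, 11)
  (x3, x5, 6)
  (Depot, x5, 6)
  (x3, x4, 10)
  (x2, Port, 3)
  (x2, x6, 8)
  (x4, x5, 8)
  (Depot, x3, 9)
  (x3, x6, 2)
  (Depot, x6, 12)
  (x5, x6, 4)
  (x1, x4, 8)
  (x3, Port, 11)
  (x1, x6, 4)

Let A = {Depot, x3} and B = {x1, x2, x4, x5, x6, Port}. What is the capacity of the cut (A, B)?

Edges leaving {Depot, x3}: Depot→x1 (6), Depot→x5 (6), Depot→x6 (12), Depot→Port (10), x3→x4 (10), x3→x5 (6), x3→x6 (2), x3→Port (11).
Cut capacity = 6 + 6 + 12 + 10 + 10 + 6 + 2 + 11 = 63.

63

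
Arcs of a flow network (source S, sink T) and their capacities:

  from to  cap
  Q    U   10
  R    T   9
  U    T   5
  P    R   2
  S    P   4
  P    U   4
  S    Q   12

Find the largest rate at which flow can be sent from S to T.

7

Augment S→P→R→T: bottleneck 2, flow now 2.
Augment S→P→U→T: bottleneck 2, flow now 4.
Augment S→Q→U→T: bottleneck 3, flow now 7.
No augmenting path remains; maximum flow = 7.
In the residual graph, reachable from S: {S, P, Q, U}.
Min-cut edges: P→R (2), U→T (5); capacity 2 + 5 = 7.
This cut is saturated, so no flow can exceed 7.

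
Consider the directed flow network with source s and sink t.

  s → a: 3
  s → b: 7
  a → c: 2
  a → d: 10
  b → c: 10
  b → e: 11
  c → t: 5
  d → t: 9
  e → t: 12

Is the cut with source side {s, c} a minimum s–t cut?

Given cut capacity: 3 + 7 + 5 = 15.
Augment s→a→c→t: bottleneck 2, flow now 2.
Augment s→a→d→t: bottleneck 1, flow now 3.
Augment s→b→c→t: bottleneck 3, flow now 6.
Augment s→b→e→t: bottleneck 4, flow now 10.
No augmenting path remains; maximum flow = 10.
In the residual graph, reachable from s: {s}.
Min-cut edges: s→a (3), s→b (7); capacity 3 + 7 = 10.
Cut capacity 15 exceeds the max flow 10, so it is not minimum.

No — its capacity is 15, but the minimum cut has capacity 10.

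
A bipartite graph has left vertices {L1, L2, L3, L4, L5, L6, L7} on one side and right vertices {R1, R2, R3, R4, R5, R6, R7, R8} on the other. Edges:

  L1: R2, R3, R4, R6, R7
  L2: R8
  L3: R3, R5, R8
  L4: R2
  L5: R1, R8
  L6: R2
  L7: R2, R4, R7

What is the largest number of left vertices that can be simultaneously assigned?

Unit-capacity flow: source→left, listed edges, right→sink; max matching = max flow.
Augmenting path L1→R2 (+1); matched 1.
Augmenting path L2→R8 (+1); matched 2.
Augmenting path L3→R3 (+1); matched 3.
Augmenting path L5→R1 (+1); matched 4.
Augmenting path L7→R4 (+1); matched 5.
Augmenting path L4→R2→L1→R6 (+1); matched 6.
No augmenting path remains; maximum matching = 6.
König certificate: {L1, L2, L3, L5, L7, R2} is a vertex cover of size 6 (every listed pair touches it), so no matching can be larger.

6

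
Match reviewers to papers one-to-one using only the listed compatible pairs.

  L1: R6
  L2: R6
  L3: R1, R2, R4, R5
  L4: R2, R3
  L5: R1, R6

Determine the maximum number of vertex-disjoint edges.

4

Unit-capacity flow: source→left, listed edges, right→sink; max matching = max flow.
Augmenting path L1→R6 (+1); matched 1.
Augmenting path L3→R1 (+1); matched 2.
Augmenting path L4→R2 (+1); matched 3.
Augmenting path L5→R1→L3→R4 (+1); matched 4.
No augmenting path remains; maximum matching = 4.
König certificate: {L3, L4, L5, R6} is a vertex cover of size 4 (every listed pair touches it), so no matching can be larger.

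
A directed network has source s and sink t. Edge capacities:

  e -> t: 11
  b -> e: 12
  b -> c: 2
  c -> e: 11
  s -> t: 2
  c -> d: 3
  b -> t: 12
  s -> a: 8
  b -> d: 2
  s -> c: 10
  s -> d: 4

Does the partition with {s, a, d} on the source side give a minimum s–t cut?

Yes — it is a minimum cut (capacity 12).

Given cut capacity: 10 + 2 = 12.
Augment s→t: bottleneck 2, flow now 2.
Augment s→c→e→t: bottleneck 10, flow now 12.
No augmenting path remains; maximum flow = 12.
Cut capacity 12 equals the max flow, so it is a minimum cut.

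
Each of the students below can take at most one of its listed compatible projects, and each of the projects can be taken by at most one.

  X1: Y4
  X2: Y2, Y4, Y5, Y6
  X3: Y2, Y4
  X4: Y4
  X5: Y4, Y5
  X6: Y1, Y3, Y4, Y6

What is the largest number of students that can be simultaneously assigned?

Unit-capacity flow: source→left, listed edges, right→sink; max matching = max flow.
Augmenting path X1→Y4 (+1); matched 1.
Augmenting path X2→Y2 (+1); matched 2.
Augmenting path X5→Y5 (+1); matched 3.
Augmenting path X6→Y1 (+1); matched 4.
Augmenting path X3→Y2→X2→Y6 (+1); matched 5.
No augmenting path remains; maximum matching = 5.
König certificate: {X2, X3, X5, X6, Y4} is a vertex cover of size 5 (every listed pair touches it), so no matching can be larger.

5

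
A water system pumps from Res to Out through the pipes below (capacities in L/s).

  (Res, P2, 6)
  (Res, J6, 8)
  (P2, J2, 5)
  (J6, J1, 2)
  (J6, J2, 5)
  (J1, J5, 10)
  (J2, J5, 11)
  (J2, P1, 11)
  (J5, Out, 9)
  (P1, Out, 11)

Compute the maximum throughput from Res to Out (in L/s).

12

Augment Res→P2→J2→J5→Out: bottleneck 5, flow now 5.
Augment Res→J6→J1→J5→Out: bottleneck 2, flow now 7.
Augment Res→J6→J2→J5→Out: bottleneck 2, flow now 9.
Augment Res→J6→J2→P1→Out: bottleneck 3, flow now 12.
No augmenting path remains; maximum flow = 12.
In the residual graph, reachable from Res: {Res, P2, J6}.
Min-cut edges: P2→J2 (5), J6→J1 (2), J6→J2 (5); capacity 5 + 2 + 5 = 12.
This cut is saturated, so no flow can exceed 12.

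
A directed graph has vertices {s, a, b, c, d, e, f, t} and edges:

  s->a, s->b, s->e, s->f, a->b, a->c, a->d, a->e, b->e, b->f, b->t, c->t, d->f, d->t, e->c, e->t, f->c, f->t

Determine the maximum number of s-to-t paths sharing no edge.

4

Assign every edge capacity 1; by Menger, the answer equals the max flow.
Path s→b→t (+1); total 1.
Path s→e→t (+1); total 2.
Path s→f→t (+1); total 3.
Path s→a→c→t (+1); total 4.
No residual s→t path; max flow = 4.
Certifying cut of size 4: {s→a, s→b, s→e, s→f}.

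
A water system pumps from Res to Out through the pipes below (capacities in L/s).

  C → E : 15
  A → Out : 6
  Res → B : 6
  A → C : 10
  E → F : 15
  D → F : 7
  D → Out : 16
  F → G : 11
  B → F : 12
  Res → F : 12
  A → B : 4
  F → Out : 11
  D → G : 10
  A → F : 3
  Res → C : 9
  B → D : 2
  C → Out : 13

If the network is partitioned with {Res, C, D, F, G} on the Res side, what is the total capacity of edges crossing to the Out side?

Edges leaving {Res, C, D, F, G}: Res→B (6), C→E (15), C→Out (13), D→Out (16), F→Out (11).
Cut capacity = 6 + 15 + 13 + 16 + 11 = 61.

61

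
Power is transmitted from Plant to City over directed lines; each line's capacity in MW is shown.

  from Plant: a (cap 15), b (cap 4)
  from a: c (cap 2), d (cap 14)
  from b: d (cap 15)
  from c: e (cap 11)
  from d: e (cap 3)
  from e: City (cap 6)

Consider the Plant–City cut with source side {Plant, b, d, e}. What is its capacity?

21

Edges leaving {Plant, b, d, e}: Plant→a (15), e→City (6).
Cut capacity = 15 + 6 = 21.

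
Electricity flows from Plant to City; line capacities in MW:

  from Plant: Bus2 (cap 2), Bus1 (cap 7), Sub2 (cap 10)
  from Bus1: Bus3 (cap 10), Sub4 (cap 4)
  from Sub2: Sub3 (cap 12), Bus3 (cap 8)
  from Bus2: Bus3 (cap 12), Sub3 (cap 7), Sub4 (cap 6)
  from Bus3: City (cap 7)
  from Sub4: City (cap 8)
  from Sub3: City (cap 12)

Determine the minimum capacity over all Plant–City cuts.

Augment Plant→Bus1→Bus3→City: bottleneck 7, flow now 7.
Augment Plant→Sub2→Sub3→City: bottleneck 10, flow now 17.
Augment Plant→Bus2→Sub4→City: bottleneck 2, flow now 19.
No augmenting path remains; maximum flow = 19.
By max-flow min-cut, the minimum cut capacity equals the max flow.
In the residual graph, reachable from Plant: {Plant}.
Min-cut edges: Plant→Bus1 (7), Plant→Sub2 (10), Plant→Bus2 (2); capacity 7 + 10 + 2 = 19.

19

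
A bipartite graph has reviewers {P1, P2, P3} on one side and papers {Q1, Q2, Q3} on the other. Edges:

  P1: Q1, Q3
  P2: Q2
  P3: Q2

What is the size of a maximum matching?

Unit-capacity flow: source→left, listed edges, right→sink; max matching = max flow.
Augmenting path P1→Q1 (+1); matched 1.
Augmenting path P2→Q2 (+1); matched 2.
No augmenting path remains; maximum matching = 2.
König certificate: {P1, Q2} is a vertex cover of size 2 (every listed pair touches it), so no matching can be larger.

2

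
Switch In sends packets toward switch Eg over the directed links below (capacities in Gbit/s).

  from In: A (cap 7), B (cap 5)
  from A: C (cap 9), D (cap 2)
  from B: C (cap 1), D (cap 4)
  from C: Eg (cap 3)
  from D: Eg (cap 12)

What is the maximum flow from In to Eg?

Augment In→A→C→Eg: bottleneck 3, flow now 3.
Augment In→A→D→Eg: bottleneck 2, flow now 5.
Augment In→B→D→Eg: bottleneck 4, flow now 9.
No augmenting path remains; maximum flow = 9.
In the residual graph, reachable from In: {In, A, B, C}.
Min-cut edges: A→D (2), B→D (4), C→Eg (3); capacity 2 + 4 + 3 = 9.
This cut is saturated, so no flow can exceed 9.

9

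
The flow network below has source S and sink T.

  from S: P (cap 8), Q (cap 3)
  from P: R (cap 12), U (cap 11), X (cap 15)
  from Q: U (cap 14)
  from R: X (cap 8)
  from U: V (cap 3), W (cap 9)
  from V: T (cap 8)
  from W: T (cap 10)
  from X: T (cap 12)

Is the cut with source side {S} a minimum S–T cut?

Yes — it is a minimum cut (capacity 11).

Given cut capacity: 8 + 3 = 11.
Augment S→P→X→T: bottleneck 8, flow now 8.
Augment S→Q→U→V→T: bottleneck 3, flow now 11.
No augmenting path remains; maximum flow = 11.
Cut capacity 11 equals the max flow, so it is a minimum cut.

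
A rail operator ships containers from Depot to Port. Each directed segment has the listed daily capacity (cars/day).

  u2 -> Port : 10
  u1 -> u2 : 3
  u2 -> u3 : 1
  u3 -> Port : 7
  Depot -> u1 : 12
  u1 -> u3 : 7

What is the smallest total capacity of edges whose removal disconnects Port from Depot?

10

Augment Depot→u1→u2→Port: bottleneck 3, flow now 3.
Augment Depot→u1→u3→Port: bottleneck 7, flow now 10.
No augmenting path remains; maximum flow = 10.
By max-flow min-cut, the minimum cut capacity equals the max flow.
In the residual graph, reachable from Depot: {Depot, u1}.
Min-cut edges: u1→u2 (3), u1→u3 (7); capacity 3 + 7 = 10.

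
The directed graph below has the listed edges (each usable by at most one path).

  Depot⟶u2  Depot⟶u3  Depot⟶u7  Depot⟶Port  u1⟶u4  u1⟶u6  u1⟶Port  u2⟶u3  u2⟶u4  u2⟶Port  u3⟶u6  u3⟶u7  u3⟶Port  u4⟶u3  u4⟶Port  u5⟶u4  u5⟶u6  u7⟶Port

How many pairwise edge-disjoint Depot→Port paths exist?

4

Assign every edge capacity 1; by Menger, the answer equals the max flow.
Path Depot→Port (+1); total 1.
Path Depot→u2→Port (+1); total 2.
Path Depot→u3→Port (+1); total 3.
Path Depot→u7→Port (+1); total 4.
No residual Depot→Port path; max flow = 4.
Certifying cut of size 4: {Depot→Port, Depot→u2, Depot→u3, Depot→u7}.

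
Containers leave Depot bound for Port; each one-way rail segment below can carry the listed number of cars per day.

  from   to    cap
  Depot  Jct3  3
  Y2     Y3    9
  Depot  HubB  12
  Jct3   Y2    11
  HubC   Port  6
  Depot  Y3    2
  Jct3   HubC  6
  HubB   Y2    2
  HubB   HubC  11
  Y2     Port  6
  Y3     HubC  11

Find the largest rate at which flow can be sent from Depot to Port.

11

Augment Depot→Y3→HubC→Port: bottleneck 2, flow now 2.
Augment Depot→Jct3→Y2→Port: bottleneck 3, flow now 5.
Augment Depot→HubB→Y2→Port: bottleneck 2, flow now 7.
Augment Depot→HubB→HubC→Port: bottleneck 4, flow now 11.
No augmenting path remains; maximum flow = 11.
In the residual graph, reachable from Depot: {Depot, Y3, HubB, HubC}.
Min-cut edges: Depot→Jct3 (3), HubB→Y2 (2), HubC→Port (6); capacity 3 + 2 + 6 = 11.
This cut is saturated, so no flow can exceed 11.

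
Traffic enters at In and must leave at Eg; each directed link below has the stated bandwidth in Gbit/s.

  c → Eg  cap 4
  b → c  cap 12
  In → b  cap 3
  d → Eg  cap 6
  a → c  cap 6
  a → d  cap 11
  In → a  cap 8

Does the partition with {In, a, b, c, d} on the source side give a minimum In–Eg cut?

Yes — it is a minimum cut (capacity 10).

Given cut capacity: 4 + 6 = 10.
Augment In→a→c→Eg: bottleneck 4, flow now 4.
Augment In→a→d→Eg: bottleneck 4, flow now 8.
Augment In→b→c→a→d→Eg: bottleneck 2, flow now 10. (uses reverse residual edge)
No augmenting path remains; maximum flow = 10.
Cut capacity 10 equals the max flow, so it is a minimum cut.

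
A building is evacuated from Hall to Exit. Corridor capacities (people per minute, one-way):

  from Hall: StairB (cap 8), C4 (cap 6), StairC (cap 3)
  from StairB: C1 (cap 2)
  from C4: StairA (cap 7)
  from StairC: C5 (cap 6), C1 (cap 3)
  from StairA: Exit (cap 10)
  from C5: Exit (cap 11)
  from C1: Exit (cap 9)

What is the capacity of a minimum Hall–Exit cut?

11

Augment Hall→StairB→C1→Exit: bottleneck 2, flow now 2.
Augment Hall→C4→StairA→Exit: bottleneck 6, flow now 8.
Augment Hall→StairC→C5→Exit: bottleneck 3, flow now 11.
No augmenting path remains; maximum flow = 11.
By max-flow min-cut, the minimum cut capacity equals the max flow.
In the residual graph, reachable from Hall: {Hall, StairB}.
Min-cut edges: Hall→C4 (6), Hall→StairC (3), StairB→C1 (2); capacity 6 + 3 + 2 = 11.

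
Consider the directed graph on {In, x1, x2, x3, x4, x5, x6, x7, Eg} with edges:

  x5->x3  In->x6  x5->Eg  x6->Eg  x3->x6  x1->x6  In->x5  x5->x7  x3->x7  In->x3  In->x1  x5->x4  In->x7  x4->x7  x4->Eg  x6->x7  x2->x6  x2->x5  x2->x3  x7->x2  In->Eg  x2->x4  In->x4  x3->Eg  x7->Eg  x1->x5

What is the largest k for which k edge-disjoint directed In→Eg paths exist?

6

Assign every edge capacity 1; by Menger, the answer equals the max flow.
Path In→Eg (+1); total 1.
Path In→x3→Eg (+1); total 2.
Path In→x4→Eg (+1); total 3.
Path In→x5→Eg (+1); total 4.
Path In→x6→Eg (+1); total 5.
Path In→x7→Eg (+1); total 6.
No residual In→Eg path; max flow = 6.
Certifying cut of size 6: {In→Eg, x3→Eg, x4→Eg, x5→Eg, x6→Eg, x7→Eg}.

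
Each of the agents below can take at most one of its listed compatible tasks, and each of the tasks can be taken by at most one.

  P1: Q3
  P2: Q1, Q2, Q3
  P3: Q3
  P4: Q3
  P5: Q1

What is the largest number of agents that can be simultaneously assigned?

3

Unit-capacity flow: source→left, listed edges, right→sink; max matching = max flow.
Augmenting path P1→Q3 (+1); matched 1.
Augmenting path P2→Q1 (+1); matched 2.
Augmenting path P5→Q1→P2→Q2 (+1); matched 3.
No augmenting path remains; maximum matching = 3.
König certificate: {P2, P5, Q3} is a vertex cover of size 3 (every listed pair touches it), so no matching can be larger.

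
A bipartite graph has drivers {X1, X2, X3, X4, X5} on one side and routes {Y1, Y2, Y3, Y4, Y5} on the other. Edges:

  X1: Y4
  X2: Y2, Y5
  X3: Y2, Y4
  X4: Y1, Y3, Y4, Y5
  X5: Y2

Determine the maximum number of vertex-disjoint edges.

4

Unit-capacity flow: source→left, listed edges, right→sink; max matching = max flow.
Augmenting path X1→Y4 (+1); matched 1.
Augmenting path X2→Y2 (+1); matched 2.
Augmenting path X4→Y1 (+1); matched 3.
Augmenting path X3→Y2→X2→Y5 (+1); matched 4.
No augmenting path remains; maximum matching = 4.
König certificate: {X2, X4, Y2, Y4} is a vertex cover of size 4 (every listed pair touches it), so no matching can be larger.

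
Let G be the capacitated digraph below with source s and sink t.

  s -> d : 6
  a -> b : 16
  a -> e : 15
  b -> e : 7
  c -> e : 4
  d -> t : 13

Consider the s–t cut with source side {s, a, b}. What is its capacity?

Edges leaving {s, a, b}: s→d (6), a→e (15), b→e (7).
Cut capacity = 6 + 15 + 7 = 28.

28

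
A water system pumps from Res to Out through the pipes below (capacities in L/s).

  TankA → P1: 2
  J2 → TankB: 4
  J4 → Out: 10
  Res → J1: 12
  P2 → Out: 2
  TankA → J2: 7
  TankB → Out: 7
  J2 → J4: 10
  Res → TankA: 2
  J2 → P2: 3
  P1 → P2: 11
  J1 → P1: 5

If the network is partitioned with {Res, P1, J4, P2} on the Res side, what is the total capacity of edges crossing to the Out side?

Edges leaving {Res, P1, J4, P2}: Res→TankA (2), Res→J1 (12), J4→Out (10), P2→Out (2).
Cut capacity = 2 + 12 + 10 + 2 = 26.

26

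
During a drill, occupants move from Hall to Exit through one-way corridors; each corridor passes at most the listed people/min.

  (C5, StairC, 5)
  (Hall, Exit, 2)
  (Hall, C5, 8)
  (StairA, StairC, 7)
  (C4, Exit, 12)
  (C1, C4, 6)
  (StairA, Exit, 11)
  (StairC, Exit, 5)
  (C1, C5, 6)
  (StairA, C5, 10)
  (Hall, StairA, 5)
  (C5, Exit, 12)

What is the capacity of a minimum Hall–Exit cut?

15

Augment Hall→Exit: bottleneck 2, flow now 2.
Augment Hall→StairA→Exit: bottleneck 5, flow now 7.
Augment Hall→C5→Exit: bottleneck 8, flow now 15.
No augmenting path remains; maximum flow = 15.
By max-flow min-cut, the minimum cut capacity equals the max flow.
In the residual graph, reachable from Hall: {Hall}.
Min-cut edges: Hall→StairA (5), Hall→C5 (8), Hall→Exit (2); capacity 5 + 8 + 2 = 15.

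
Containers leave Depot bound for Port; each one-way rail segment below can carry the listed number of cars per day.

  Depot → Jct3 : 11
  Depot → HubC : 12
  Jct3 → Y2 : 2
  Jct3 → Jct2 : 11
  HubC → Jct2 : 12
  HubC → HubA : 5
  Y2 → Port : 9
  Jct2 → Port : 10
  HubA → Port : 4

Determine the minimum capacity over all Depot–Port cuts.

Augment Depot→Jct3→Y2→Port: bottleneck 2, flow now 2.
Augment Depot→Jct3→Jct2→Port: bottleneck 9, flow now 11.
Augment Depot→HubC→Jct2→Port: bottleneck 1, flow now 12.
Augment Depot→HubC→HubA→Port: bottleneck 4, flow now 16.
No augmenting path remains; maximum flow = 16.
By max-flow min-cut, the minimum cut capacity equals the max flow.
In the residual graph, reachable from Depot: {Depot, Jct3, HubC, Jct2, HubA}.
Min-cut edges: Jct3→Y2 (2), Jct2→Port (10), HubA→Port (4); capacity 2 + 10 + 4 = 16.

16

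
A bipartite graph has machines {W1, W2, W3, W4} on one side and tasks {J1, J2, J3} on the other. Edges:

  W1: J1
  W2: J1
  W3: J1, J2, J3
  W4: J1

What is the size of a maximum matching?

Unit-capacity flow: source→left, listed edges, right→sink; max matching = max flow.
Augmenting path W1→J1 (+1); matched 1.
Augmenting path W3→J2 (+1); matched 2.
No augmenting path remains; maximum matching = 2.
König certificate: {W3, J1} is a vertex cover of size 2 (every listed pair touches it), so no matching can be larger.

2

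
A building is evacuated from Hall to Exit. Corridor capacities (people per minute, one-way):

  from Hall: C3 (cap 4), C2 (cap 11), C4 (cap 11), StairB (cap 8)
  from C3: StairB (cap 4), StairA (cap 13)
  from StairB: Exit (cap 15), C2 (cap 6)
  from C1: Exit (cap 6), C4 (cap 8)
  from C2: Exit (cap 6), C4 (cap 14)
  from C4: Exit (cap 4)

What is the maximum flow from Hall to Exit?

22

Augment Hall→StairB→Exit: bottleneck 8, flow now 8.
Augment Hall→C2→Exit: bottleneck 6, flow now 14.
Augment Hall→C4→Exit: bottleneck 4, flow now 18.
Augment Hall→C3→StairB→Exit: bottleneck 4, flow now 22.
No augmenting path remains; maximum flow = 22.
In the residual graph, reachable from Hall: {Hall, C2, C4}.
Min-cut edges: Hall→C3 (4), Hall→StairB (8), C2→Exit (6), C4→Exit (4); capacity 4 + 8 + 6 + 4 = 22.
This cut is saturated, so no flow can exceed 22.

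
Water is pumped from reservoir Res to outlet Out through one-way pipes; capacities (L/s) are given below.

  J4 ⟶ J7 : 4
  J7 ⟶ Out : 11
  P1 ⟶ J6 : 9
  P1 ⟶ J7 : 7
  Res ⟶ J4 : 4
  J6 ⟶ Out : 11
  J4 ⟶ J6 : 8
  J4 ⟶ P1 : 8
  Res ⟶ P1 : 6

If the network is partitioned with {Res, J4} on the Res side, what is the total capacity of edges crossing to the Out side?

Edges leaving {Res, J4}: Res→P1 (6), J4→P1 (8), J4→J7 (4), J4→J6 (8).
Cut capacity = 6 + 8 + 4 + 8 = 26.

26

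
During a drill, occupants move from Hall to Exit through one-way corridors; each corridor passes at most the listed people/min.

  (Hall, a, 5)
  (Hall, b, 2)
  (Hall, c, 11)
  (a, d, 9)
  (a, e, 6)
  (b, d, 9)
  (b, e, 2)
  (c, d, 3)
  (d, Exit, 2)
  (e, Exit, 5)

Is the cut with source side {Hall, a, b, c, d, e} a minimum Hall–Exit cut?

Given cut capacity: 2 + 5 = 7.
Augment Hall→a→d→Exit: bottleneck 2, flow now 2.
Augment Hall→a→e→Exit: bottleneck 3, flow now 5.
Augment Hall→b→e→Exit: bottleneck 2, flow now 7.
No augmenting path remains; maximum flow = 7.
Cut capacity 7 equals the max flow, so it is a minimum cut.

Yes — it is a minimum cut (capacity 7).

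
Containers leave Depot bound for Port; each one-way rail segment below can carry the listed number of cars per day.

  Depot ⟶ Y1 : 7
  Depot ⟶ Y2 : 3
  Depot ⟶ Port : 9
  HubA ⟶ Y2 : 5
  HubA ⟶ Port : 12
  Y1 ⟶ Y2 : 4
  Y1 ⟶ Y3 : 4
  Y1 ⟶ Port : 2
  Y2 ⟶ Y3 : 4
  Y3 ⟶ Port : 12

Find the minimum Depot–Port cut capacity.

19

Augment Depot→Port: bottleneck 9, flow now 9.
Augment Depot→Y1→Port: bottleneck 2, flow now 11.
Augment Depot→Y1→Y3→Port: bottleneck 4, flow now 15.
Augment Depot→Y2→Y3→Port: bottleneck 3, flow now 18.
Augment Depot→Y1→Y2→Y3→Port: bottleneck 1, flow now 19.
No augmenting path remains; maximum flow = 19.
By max-flow min-cut, the minimum cut capacity equals the max flow.
In the residual graph, reachable from Depot: {Depot}.
Min-cut edges: Depot→Y1 (7), Depot→Y2 (3), Depot→Port (9); capacity 7 + 3 + 9 = 19.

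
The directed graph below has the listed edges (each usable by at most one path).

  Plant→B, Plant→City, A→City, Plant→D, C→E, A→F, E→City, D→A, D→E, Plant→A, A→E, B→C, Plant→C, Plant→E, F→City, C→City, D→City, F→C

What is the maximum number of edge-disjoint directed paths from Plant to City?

5

Assign every edge capacity 1; by Menger, the answer equals the max flow.
Path Plant→City (+1); total 1.
Path Plant→A→City (+1); total 2.
Path Plant→C→City (+1); total 3.
Path Plant→D→City (+1); total 4.
Path Plant→E→City (+1); total 5.
No residual Plant→City path; max flow = 5.
Certifying cut of size 5: {C→City, E→City, Plant→A, Plant→City, Plant→D}.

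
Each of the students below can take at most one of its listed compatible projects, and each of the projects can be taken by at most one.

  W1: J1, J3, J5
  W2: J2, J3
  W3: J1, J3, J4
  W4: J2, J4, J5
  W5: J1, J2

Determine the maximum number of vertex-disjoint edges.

Unit-capacity flow: source→left, listed edges, right→sink; max matching = max flow.
Augmenting path W1→J1 (+1); matched 1.
Augmenting path W2→J2 (+1); matched 2.
Augmenting path W3→J3 (+1); matched 3.
Augmenting path W4→J4 (+1); matched 4.
Augmenting path W5→J1→W1→J5 (+1); matched 5.
No augmenting path remains; maximum matching = 5.
König certificate: {W1, W2, W3, W4, W5} is a vertex cover of size 5 (every listed pair touches it), so no matching can be larger.

5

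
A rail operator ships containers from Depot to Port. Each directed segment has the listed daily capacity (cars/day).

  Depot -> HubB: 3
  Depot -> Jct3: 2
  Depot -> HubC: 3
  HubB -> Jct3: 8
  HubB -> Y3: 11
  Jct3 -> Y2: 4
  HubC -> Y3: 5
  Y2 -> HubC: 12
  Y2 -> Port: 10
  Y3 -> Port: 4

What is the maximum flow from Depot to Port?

Augment Depot→HubB→Y3→Port: bottleneck 3, flow now 3.
Augment Depot→Jct3→Y2→Port: bottleneck 2, flow now 5.
Augment Depot→HubC→Y3→Port: bottleneck 1, flow now 6.
Augment Depot→HubC→Y3→HubB→Jct3→Y2→Port: bottleneck 2, flow now 8. (uses reverse residual edge)
No augmenting path remains; maximum flow = 8.
In the residual graph, reachable from Depot: {Depot}.
Min-cut edges: Depot→HubB (3), Depot→Jct3 (2), Depot→HubC (3); capacity 3 + 2 + 3 = 8.
This cut is saturated, so no flow can exceed 8.

8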